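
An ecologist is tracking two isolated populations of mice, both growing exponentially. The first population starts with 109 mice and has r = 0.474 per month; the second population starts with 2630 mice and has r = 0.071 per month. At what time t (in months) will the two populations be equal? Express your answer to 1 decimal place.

7.9 months

Set 109·e^(0.474t) = 2630·e^(0.071t).
e^((0.474 − 0.071)t) = 2630/109 → e^(0.403·t) = 24.128.
0.403·t = ln(24.128) = 3.1834, so t = 3.1834/0.403 = 7.8992.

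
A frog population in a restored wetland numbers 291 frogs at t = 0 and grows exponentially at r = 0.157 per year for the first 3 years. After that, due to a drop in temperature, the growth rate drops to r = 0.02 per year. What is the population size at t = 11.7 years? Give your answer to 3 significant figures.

Phase 1: N(3) = 291·e^(0.157×3) = 291·e^0.471 = 466.064.
Phase 2 runs for 11.7 − 3 = 8.7 years at r = 0.02.
N(11.7) = 466.064·e^(0.02×8.7) = 466.064·e^0.174 = 554.642.

555 frogs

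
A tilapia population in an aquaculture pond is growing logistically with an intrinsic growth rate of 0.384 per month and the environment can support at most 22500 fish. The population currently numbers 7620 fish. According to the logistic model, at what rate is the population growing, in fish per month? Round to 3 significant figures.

dN/dt = rN(1 − N/K) = 0.384 × 7620 × (1 − 7620/22500).
1 − 7620/22500 = 0.66133; dN/dt = 0.384 × 7620 × 0.66133 = 1935.1.

1940 fish per month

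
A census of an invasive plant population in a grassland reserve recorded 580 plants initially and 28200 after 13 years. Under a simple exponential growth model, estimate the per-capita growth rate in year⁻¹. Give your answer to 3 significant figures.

0.299 per year

From N(t) = N₀·e^(rt): e^(r·13) = 28200/580 = 48.621.
r·13 = ln(48.621) = 3.884, so r = 3.884/13 = 0.29877.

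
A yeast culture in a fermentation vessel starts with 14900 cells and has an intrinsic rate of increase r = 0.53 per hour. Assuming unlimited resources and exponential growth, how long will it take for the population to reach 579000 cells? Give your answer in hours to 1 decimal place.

6.9 hours

Set N₀·e^(rt) = 579000: e^(0.53·t) = 579000/14900 = 38.859.
0.53·t = ln(38.859) = 3.6599, so t = 3.6599/0.53 = 6.9055.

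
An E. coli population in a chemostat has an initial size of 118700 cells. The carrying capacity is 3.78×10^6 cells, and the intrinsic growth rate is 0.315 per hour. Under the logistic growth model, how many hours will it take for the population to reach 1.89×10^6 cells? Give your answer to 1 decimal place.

A = (K − N₀)/N₀ = (3.78×10^6 − 118700)/118700 = 30.845.
Solve 3.78×10^6/(1 + 30.845·e^(−0.315t)) = 1.89×10^6: 1 + 30.845·e^(−0.315t) = 2, so e^(−0.315t) = 0.0324202.
−0.315·t = ln(0.0324202) = -3.429, so t = 3.429/0.315 = 10.886.

10.9 hours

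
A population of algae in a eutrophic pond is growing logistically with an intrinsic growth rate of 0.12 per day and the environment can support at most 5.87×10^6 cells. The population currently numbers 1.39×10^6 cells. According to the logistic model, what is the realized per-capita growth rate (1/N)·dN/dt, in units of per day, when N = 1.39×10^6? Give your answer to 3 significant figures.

(1/N)·dN/dt = r(1 − N/K) = 0.12 × (1 − 1.39×10^6/5.87×10^6).
= 0.12 × 0.7632 = 0.091584.

0.0916 per day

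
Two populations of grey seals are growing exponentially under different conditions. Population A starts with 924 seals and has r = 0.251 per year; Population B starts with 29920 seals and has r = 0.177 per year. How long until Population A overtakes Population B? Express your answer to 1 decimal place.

47.0 years

Set 924·e^(0.251t) = 29920·e^(0.177t).
e^((0.251 − 0.177)t) = 29920/924 → e^(0.074·t) = 32.381.
0.074·t = ln(32.381) = 3.4776, so t = 3.4776/0.074 = 46.994.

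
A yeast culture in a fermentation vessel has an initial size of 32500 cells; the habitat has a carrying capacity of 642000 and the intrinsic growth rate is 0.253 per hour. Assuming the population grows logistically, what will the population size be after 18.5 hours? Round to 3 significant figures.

547000 cells

A = (K − N₀)/N₀ = (642000 − 32500)/32500 = 18.754.
N(t) = K/(1 + A·e^(−rt)) = 642000/(1 + 18.754×e^(−0.253×18.5)).
e^(−4.681) = 0.0092744; denominator = 1 + 18.754×0.0092744 = 1.1739.
N = 642000/1.1739 = 546881.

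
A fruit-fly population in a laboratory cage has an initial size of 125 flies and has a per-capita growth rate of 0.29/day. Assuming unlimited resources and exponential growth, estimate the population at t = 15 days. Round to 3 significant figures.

N(t) = N₀·e^(rt) = 125 × e^(0.29×15) = 125 × e^4.35.
e^4.35 ≈ 77.478, so N ≈ 125 × 77.478 = 9684.81.

9680 flies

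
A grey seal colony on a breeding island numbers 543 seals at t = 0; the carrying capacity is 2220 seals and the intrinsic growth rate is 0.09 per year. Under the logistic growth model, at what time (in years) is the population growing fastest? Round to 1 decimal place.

12.5 years

Logistic growth is fastest at N = K/2 = 1110.
A = (K − N₀)/N₀ = 3.0884. Set K/(1 + A·e^(−rt)) = K/2 → A·e^(−rt) = 1.
e^(−0.09t) = 1/3.0884 = 0.323792, so t = ln(3.0884)/0.09 = 1.1277/0.09 = 12.529.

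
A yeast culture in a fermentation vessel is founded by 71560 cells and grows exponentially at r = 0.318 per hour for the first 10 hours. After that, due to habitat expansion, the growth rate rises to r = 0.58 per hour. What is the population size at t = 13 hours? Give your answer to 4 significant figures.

Phase 1: N(10) = 71560·e^(0.318×10) = 71560·e^3.18 = 1.720786×10^6.
Phase 2 runs for 13 − 10 = 3 hours at r = 0.58.
N(13) = 1.720786×10^6·e^(0.58×3) = 1.720786×10^6·e^1.74 = 9.803907×10^6.

9804000 cells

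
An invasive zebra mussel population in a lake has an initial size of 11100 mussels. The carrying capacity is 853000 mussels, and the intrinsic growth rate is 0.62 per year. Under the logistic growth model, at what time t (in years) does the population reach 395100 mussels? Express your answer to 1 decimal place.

A = (K − N₀)/N₀ = (853000 − 11100)/11100 = 75.847.
Solve 853000/(1 + 75.847·e^(−0.62t)) = 395100: 1 + 75.847·e^(−0.62t) = 2.1589, so e^(−0.62t) = 0.0152801.
−0.62·t = ln(0.0152801) = -4.1812, so t = 4.1812/0.62 = 6.7439.

6.7 years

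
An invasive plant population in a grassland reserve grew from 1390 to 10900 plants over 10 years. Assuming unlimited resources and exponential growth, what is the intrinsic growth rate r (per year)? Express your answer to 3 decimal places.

From N(t) = N₀·e^(rt): e^(r·10) = 10900/1390 = 7.8417.
r·10 = ln(7.8417) = 2.0595, so r = 2.0595/10 = 0.20595.

0.206 per year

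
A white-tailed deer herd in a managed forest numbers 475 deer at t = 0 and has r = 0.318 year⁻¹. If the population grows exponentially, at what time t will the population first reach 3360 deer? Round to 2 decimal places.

6.15 years

Set N₀·e^(rt) = 3360: e^(0.318·t) = 3360/475 = 7.0737.
0.318·t = ln(7.0737) = 1.9564, so t = 1.9564/0.318 = 6.1521.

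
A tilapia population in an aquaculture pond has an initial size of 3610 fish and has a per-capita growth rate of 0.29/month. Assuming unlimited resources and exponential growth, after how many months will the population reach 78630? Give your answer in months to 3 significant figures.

10.6 months

Set N₀·e^(rt) = 78630: e^(0.29·t) = 78630/3610 = 21.781.
0.29·t = ln(21.781) = 3.081, so t = 3.081/0.29 = 10.624.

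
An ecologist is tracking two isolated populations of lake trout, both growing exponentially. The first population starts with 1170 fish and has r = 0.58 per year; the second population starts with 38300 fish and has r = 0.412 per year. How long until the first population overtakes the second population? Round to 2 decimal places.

Set 1170·e^(0.58t) = 38300·e^(0.412t).
e^((0.58 − 0.412)t) = 38300/1170 → e^(0.168·t) = 32.735.
0.168·t = ln(32.735) = 3.4884, so t = 3.4884/0.168 = 20.765.

20.76 years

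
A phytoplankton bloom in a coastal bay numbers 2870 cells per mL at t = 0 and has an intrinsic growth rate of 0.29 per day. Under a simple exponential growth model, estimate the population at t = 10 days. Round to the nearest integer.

52160 cells per mL

N(t) = N₀·e^(rt) = 2870 × e^(0.29×10) = 2870 × e^2.9.
e^2.9 ≈ 18.174, so N ≈ 2870 × 18.174 = 52159.8.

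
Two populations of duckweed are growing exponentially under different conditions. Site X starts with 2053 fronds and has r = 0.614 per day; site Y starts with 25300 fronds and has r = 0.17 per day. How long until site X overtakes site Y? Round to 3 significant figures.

Set 2053·e^(0.614t) = 25300·e^(0.17t).
e^((0.614 − 0.17)t) = 25300/2053 → e^(0.444·t) = 12.323.
0.444·t = ln(12.323) = 2.5115, so t = 2.5115/0.444 = 5.6565.

5.66 days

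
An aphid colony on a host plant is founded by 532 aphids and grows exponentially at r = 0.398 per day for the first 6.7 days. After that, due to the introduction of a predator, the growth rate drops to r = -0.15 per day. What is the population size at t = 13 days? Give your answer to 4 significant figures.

2976 aphids

Phase 1: N(6.7) = 532·e^(0.398×6.7) = 532·e^2.667 = 7655.99.
Phase 2 runs for 13 − 6.7 = 6.3 days at r = -0.15.
N(13) = 7655.99·e^(-0.15×6.3) = 7655.99·e^-0.945 = 2975.73.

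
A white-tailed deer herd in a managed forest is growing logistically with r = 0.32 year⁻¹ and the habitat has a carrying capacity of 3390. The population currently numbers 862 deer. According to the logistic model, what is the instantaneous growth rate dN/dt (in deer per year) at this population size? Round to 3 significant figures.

dN/dt = rN(1 − N/K) = 0.32 × 862 × (1 − 862/3390).
1 − 862/3390 = 0.74572; dN/dt = 0.32 × 862 × 0.74572 = 205.7.

206 deer per year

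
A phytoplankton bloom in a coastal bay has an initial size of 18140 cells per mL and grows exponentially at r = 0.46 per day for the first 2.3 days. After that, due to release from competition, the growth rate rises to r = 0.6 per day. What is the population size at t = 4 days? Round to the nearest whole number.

Phase 1: N(2.3) = 18140·e^(0.46×2.3) = 18140·e^1.058 = 52254.2.
Phase 2 runs for 4 − 2.3 = 1.7 days at r = 0.6.
N(4) = 52254.2·e^(0.6×1.7) = 52254.2·e^1.02 = 144911.

144911 cells per mL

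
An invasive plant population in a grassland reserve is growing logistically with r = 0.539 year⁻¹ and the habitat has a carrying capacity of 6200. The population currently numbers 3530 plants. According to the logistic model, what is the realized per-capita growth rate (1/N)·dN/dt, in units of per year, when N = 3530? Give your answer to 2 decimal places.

(1/N)·dN/dt = r(1 − N/K) = 0.539 × (1 − 3530/6200).
= 0.539 × 0.43065 = 0.23212.

0.23 per year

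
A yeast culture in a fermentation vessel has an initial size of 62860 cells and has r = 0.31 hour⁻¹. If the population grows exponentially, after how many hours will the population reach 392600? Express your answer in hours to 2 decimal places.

Set N₀·e^(rt) = 392600: e^(0.31·t) = 392600/62860 = 6.2456.
0.31·t = ln(6.2456) = 1.8319, so t = 1.8319/0.31 = 5.9093.

5.91 hours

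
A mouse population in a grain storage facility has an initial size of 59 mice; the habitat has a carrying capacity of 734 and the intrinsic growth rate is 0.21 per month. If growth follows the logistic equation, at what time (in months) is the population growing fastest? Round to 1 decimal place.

Logistic growth is fastest at N = K/2 = 367.
A = (K − N₀)/N₀ = 11.441. Set K/(1 + A·e^(−rt)) = K/2 → A·e^(−rt) = 1.
e^(−0.21t) = 1/11.441 = 0.0874074, so t = ln(11.441)/0.21 = 2.4372/0.21 = 11.606.

11.6 months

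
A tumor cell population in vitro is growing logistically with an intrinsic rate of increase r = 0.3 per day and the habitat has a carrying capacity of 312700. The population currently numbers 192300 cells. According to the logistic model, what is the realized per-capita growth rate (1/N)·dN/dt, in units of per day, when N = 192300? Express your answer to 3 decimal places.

0.116 per day

(1/N)·dN/dt = r(1 − N/K) = 0.3 × (1 − 192300/312700).
= 0.3 × 0.38503 = 0.11551.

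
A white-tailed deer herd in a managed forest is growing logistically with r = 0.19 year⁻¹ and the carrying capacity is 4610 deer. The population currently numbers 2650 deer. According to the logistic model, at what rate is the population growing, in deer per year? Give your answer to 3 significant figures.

214 deer per year

dN/dt = rN(1 − N/K) = 0.19 × 2650 × (1 − 2650/4610).
1 − 2650/4610 = 0.42516; dN/dt = 0.19 × 2650 × 0.42516 = 214.07.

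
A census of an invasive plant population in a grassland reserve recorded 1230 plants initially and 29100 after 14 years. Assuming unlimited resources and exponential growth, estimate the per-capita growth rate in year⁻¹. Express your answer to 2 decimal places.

0.23 per year

From N(t) = N₀·e^(rt): e^(r·14) = 29100/1230 = 23.659.
r·14 = ln(23.659) = 3.1637, so r = 3.1637/14 = 0.22598.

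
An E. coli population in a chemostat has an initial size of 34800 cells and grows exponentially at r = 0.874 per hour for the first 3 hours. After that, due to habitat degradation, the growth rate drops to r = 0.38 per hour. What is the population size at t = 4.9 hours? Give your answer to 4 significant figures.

Phase 1: N(3) = 34800·e^(0.874×3) = 34800·e^2.622 = 478960.
Phase 2 runs for 4.9 − 3 = 1.9 hours at r = 0.38.
N(4.9) = 478960·e^(0.38×1.9) = 478960·e^0.722 = 985962.

986000 cells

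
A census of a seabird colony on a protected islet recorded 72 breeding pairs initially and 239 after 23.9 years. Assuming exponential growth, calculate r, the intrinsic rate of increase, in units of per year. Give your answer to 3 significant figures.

0.0502 per year

From N(t) = N₀·e^(rt): e^(r·23.9) = 239/72 = 3.3194.
r·23.9 = ln(3.3194) = 1.1998, so r = 1.1998/23.9 = 0.050201.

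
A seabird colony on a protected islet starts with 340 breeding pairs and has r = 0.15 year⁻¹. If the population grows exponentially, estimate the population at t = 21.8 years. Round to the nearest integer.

N(t) = N₀·e^(rt) = 340 × e^(0.15×21.8) = 340 × e^3.27.
e^3.27 ≈ 26.311, so N ≈ 340 × 26.311 = 8945.86.

8946 breeding pairs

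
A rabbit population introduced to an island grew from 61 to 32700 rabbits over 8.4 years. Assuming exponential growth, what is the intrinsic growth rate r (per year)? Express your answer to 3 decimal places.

0.748 per year

From N(t) = N₀·e^(rt): e^(r·8.4) = 32700/61 = 536.07.
r·8.4 = ln(536.07) = 6.2843, so r = 6.2843/8.4 = 0.74813.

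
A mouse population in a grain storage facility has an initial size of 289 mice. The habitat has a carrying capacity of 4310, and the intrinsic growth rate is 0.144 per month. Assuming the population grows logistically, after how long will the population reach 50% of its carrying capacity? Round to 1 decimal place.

A = (K − N₀)/N₀ = (4310 − 289)/289 = 13.913.
Solve 4310/(1 + 13.913·e^(−0.144t)) = 2155: 1 + 13.913·e^(−0.144t) = 2, so e^(−0.144t) = 0.0718727.
−0.144·t = ln(0.0718727) = -2.6329, so t = 2.6329/0.144 = 18.284.

18.3 months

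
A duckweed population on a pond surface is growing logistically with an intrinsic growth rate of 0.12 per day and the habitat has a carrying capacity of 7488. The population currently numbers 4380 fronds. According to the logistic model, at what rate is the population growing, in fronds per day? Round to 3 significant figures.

218 fronds per day

dN/dt = rN(1 − N/K) = 0.12 × 4380 × (1 − 4380/7488).
1 − 4380/7488 = 0.41506; dN/dt = 0.12 × 4380 × 0.41506 = 218.16.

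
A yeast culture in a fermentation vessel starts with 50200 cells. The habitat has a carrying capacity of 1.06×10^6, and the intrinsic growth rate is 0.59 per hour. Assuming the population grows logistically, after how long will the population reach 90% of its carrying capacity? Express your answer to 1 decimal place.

A = (K − N₀)/N₀ = (1.06×10^6 − 50200)/50200 = 20.116.
Solve 1.06×10^6/(1 + 20.116·e^(−0.59t)) = 954000: 1 + 20.116·e^(−0.59t) = 1.1111, so e^(−0.59t) = 0.00552365.
−0.59·t = ln(0.00552365) = -5.1987, so t = 5.1987/0.59 = 8.8114.

8.8 hours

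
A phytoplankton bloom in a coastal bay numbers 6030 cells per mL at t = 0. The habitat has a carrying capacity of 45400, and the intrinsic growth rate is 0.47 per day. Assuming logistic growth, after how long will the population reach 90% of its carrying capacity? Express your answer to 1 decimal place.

8.7 days

A = (K − N₀)/N₀ = (45400 − 6030)/6030 = 6.529.
Solve 45400/(1 + 6.529·e^(−0.47t)) = 40860: 1 + 6.529·e^(−0.47t) = 1.1111, so e^(−0.47t) = 0.017018.
−0.47·t = ln(0.017018) = -4.0735, so t = 4.0735/0.47 = 8.667.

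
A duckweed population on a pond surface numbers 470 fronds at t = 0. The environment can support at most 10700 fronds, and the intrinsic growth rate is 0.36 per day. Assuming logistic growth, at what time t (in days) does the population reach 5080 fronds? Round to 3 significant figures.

8.28 days

A = (K − N₀)/N₀ = (10700 − 470)/470 = 21.766.
Solve 10700/(1 + 21.766·e^(−0.36t)) = 5080: 1 + 21.766·e^(−0.36t) = 2.1063, so e^(−0.36t) = 0.050827.
−0.36·t = ln(0.050827) = -2.9793, so t = 2.9793/0.36 = 8.2759.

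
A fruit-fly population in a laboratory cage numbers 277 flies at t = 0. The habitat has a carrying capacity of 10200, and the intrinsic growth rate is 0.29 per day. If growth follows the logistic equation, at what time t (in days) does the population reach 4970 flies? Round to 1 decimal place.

A = (K − N₀)/N₀ = (10200 − 277)/277 = 35.823.
Solve 10200/(1 + 35.823·e^(−0.29t)) = 4970: 1 + 35.823·e^(−0.29t) = 2.0523, so e^(−0.29t) = 0.0293753.
−0.29·t = ln(0.0293753) = -3.5276, so t = 3.5276/0.29 = 12.164.

12.2 days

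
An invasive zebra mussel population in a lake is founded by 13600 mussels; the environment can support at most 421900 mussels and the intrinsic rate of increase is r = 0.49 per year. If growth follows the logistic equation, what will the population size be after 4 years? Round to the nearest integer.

A = (K − N₀)/N₀ = (421900 − 13600)/13600 = 30.022.
N(t) = K/(1 + A·e^(−rt)) = 421900/(1 + 30.022×e^(−0.49×4)).
e^(−1.96) = 0.14086; denominator = 1 + 30.022×0.14086 = 5.2289.
N = 421900/5.2289 = 80686.8.

80687 mussels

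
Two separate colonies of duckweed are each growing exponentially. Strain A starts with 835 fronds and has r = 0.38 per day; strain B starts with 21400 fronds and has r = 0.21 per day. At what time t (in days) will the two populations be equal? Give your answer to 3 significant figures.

Set 835·e^(0.38t) = 21400·e^(0.21t).
e^((0.38 − 0.21)t) = 21400/835 → e^(0.17·t) = 25.629.
0.17·t = ln(25.629) = 3.2437, so t = 3.2437/0.17 = 19.081.

19.1 days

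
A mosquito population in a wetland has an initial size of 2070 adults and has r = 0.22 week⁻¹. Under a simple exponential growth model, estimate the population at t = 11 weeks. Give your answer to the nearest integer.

N(t) = N₀·e^(rt) = 2070 × e^(0.22×11) = 2070 × e^2.42.
e^2.42 ≈ 11.246, so N ≈ 2070 × 11.246 = 23278.9.

23279 adults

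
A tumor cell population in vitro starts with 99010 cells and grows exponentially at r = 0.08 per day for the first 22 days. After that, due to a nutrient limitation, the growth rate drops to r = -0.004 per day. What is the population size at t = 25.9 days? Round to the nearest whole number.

566581 cells

Phase 1: N(22) = 99010·e^(0.08×22) = 99010·e^1.76 = 575489.
Phase 2 runs for 25.9 − 22 = 3.9 days at r = -0.004.
N(25.9) = 575489·e^(-0.004×3.9) = 575489·e^-0.0156 = 566581.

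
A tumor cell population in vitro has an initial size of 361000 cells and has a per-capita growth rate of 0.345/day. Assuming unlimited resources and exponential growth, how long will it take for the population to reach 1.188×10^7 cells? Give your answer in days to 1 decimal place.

Set N₀·e^(rt) = 1.188×10^7: e^(0.345·t) = 1.188×10^7/361000 = 32.909.
0.345·t = ln(32.909) = 3.4937, so t = 3.4937/0.345 = 10.127.

10.1 days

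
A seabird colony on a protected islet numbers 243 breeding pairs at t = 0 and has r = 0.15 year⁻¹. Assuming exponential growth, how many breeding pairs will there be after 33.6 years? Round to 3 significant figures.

37500 breeding pairs

N(t) = N₀·e^(rt) = 243 × e^(0.15×33.6) = 243 × e^5.04.
e^5.04 ≈ 154.47, so N ≈ 243 × 154.47 = 37536.2.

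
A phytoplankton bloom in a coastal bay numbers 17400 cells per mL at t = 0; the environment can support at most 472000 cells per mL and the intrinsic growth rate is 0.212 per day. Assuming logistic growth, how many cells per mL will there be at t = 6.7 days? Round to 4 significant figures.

A = (K − N₀)/N₀ = (472000 − 17400)/17400 = 26.126.
N(t) = K/(1 + A·e^(−rt)) = 472000/(1 + 26.126×e^(−0.212×6.7)).
e^(−1.42) = 0.24162; denominator = 1 + 26.126×0.24162 = 7.3126.
N = 472000/7.3126 = 64546.1.

64550 cells per mL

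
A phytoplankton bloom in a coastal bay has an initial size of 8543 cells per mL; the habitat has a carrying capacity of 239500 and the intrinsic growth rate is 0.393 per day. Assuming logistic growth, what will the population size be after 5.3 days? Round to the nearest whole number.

A = (K − N₀)/N₀ = (239500 − 8543)/8543 = 27.035.
N(t) = K/(1 + A·e^(−rt)) = 239500/(1 + 27.035×e^(−0.393×5.3)).
e^(−2.083) = 0.12457; denominator = 1 + 27.035×0.12457 = 4.3677.
N = 239500/4.3677 = 54834.8.

54835 cells per mL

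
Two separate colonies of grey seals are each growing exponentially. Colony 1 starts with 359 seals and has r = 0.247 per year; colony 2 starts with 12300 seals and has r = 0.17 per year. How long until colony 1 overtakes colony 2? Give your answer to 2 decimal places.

Set 359·e^(0.247t) = 12300·e^(0.17t).
e^((0.247 − 0.17)t) = 12300/359 → e^(0.077·t) = 34.262.
0.077·t = ln(34.262) = 3.534, so t = 3.534/0.077 = 45.897.

45.90 years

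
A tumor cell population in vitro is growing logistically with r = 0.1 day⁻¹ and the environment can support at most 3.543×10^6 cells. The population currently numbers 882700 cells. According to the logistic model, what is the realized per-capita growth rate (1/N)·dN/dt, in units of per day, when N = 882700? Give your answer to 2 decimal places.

0.08 per day

(1/N)·dN/dt = r(1 − N/K) = 0.1 × (1 − 882700/3.543×10^6).
= 0.1 × 0.75086 = 0.075086.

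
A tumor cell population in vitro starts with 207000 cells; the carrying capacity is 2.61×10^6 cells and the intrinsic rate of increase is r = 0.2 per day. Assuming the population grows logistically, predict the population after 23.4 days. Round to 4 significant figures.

2356000 cells

A = (K − N₀)/N₀ = (2.61×10^6 − 207000)/207000 = 11.609.
N(t) = K/(1 + A·e^(−rt)) = 2.61×10^6/(1 + 11.609×e^(−0.2×23.4)).
e^(−4.68) = 0.009279; denominator = 1 + 11.609×0.009279 = 1.1077.
N = 2.61×10^6/1.1077 = 2.356197×10^6.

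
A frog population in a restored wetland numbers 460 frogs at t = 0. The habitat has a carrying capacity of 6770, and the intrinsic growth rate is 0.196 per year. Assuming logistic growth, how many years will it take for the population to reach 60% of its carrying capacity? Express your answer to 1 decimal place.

15.4 years

A = (K − N₀)/N₀ = (6770 − 460)/460 = 13.717.
Solve 6770/(1 + 13.717·e^(−0.196t)) = 4062: 1 + 13.717·e^(−0.196t) = 1.6667, so e^(−0.196t) = 0.0486001.
−0.196·t = ln(0.0486001) = -3.0241, so t = 3.0241/0.196 = 15.429.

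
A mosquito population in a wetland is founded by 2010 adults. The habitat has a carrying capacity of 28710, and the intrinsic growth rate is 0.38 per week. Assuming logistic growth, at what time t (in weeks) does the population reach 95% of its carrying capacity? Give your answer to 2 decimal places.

14.56 weeks

A = (K − N₀)/N₀ = (28710 − 2010)/2010 = 13.284.
Solve 28710/(1 + 13.284·e^(−0.38t)) = 27274.5: 1 + 13.284·e^(−0.38t) = 1.0526, so e^(−0.38t) = 0.00396215.
−0.38·t = ln(0.00396215) = -5.531, so t = 5.531/0.38 = 14.555.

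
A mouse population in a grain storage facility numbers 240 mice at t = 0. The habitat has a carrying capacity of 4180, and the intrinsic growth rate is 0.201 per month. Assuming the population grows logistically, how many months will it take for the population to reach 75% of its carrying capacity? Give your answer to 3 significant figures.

A = (K − N₀)/N₀ = (4180 − 240)/240 = 16.417.
Solve 4180/(1 + 16.417·e^(−0.201t)) = 3135: 1 + 16.417·e^(−0.201t) = 1.3333, so e^(−0.201t) = 0.0203046.
−0.201·t = ln(0.0203046) = -3.8969, so t = 3.8969/0.201 = 19.388.

19.4 months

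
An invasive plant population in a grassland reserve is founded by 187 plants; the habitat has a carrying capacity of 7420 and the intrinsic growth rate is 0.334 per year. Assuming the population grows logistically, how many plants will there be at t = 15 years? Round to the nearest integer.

A = (K − N₀)/N₀ = (7420 − 187)/187 = 38.679.
N(t) = K/(1 + A·e^(−rt)) = 7420/(1 + 38.679×e^(−0.334×15)).
e^(−5.01) = 0.0066709; denominator = 1 + 38.679×0.0066709 = 1.258.
N = 7420/1.258 = 5898.13.

5898 plants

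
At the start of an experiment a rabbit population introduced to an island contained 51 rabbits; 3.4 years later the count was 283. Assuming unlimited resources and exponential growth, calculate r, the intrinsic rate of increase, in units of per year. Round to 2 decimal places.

From N(t) = N₀·e^(rt): e^(r·3.4) = 283/51 = 5.549.
r·3.4 = ln(5.549) = 1.7136, so r = 1.7136/3.4 = 0.50401.

0.50 per year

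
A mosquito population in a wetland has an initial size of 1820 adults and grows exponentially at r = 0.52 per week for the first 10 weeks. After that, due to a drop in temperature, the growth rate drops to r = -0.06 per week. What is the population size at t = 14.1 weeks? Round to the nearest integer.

257968 adults

Phase 1: N(10) = 1820·e^(0.52×10) = 1820·e^5.2 = 329915.
Phase 2 runs for 14.1 − 10 = 4.1 weeks at r = -0.06.
N(14.1) = 329915·e^(-0.06×4.1) = 329915·e^-0.246 = 257968.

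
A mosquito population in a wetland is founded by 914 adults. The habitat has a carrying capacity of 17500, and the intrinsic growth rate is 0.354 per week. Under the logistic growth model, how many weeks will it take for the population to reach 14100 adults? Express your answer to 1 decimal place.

A = (K − N₀)/N₀ = (17500 − 914)/914 = 18.147.
Solve 17500/(1 + 18.147·e^(−0.354t)) = 14100: 1 + 18.147·e^(−0.354t) = 1.2411, so e^(−0.354t) = 0.0132881.
−0.354·t = ln(0.0132881) = -4.3209, so t = 4.3209/0.354 = 12.206.

12.2 weeks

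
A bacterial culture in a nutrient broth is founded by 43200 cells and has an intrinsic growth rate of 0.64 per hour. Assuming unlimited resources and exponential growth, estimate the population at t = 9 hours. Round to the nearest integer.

13709448 cells

N(t) = N₀·e^(rt) = 43200 × e^(0.64×9) = 43200 × e^5.76.
e^5.76 ≈ 317.35, so N ≈ 43200 × 317.35 = 1.370945×10^7.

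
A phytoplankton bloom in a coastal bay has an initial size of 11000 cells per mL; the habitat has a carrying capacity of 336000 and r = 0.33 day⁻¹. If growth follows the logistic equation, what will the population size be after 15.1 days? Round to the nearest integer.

279420 cells per mL

A = (K − N₀)/N₀ = (336000 − 11000)/11000 = 29.545.
N(t) = K/(1 + A·e^(−rt)) = 336000/(1 + 29.545×e^(−0.33×15.1)).
e^(−4.983) = 0.0068535; denominator = 1 + 29.545×0.0068535 = 1.2025.
N = 336000/1.2025 = 279420.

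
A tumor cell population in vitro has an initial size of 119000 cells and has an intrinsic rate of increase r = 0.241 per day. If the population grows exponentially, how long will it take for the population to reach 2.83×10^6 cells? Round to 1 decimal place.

13.1 days

Set N₀·e^(rt) = 2.83×10^6: e^(0.241·t) = 2.83×10^6/119000 = 23.782.
0.241·t = ln(23.782) = 3.1689, so t = 3.1689/0.241 = 13.149.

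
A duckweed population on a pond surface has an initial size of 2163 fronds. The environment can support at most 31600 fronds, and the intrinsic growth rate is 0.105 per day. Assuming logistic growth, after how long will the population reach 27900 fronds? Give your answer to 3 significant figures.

A = (K − N₀)/N₀ = (31600 − 2163)/2163 = 13.609.
Solve 31600/(1 + 13.609·e^(−0.105t)) = 27900: 1 + 13.609·e^(−0.105t) = 1.1326, so e^(−0.105t) = 0.00974452.
−0.105·t = ln(0.00974452) = -4.6311, so t = 4.6311/0.105 = 44.105.

44.1 days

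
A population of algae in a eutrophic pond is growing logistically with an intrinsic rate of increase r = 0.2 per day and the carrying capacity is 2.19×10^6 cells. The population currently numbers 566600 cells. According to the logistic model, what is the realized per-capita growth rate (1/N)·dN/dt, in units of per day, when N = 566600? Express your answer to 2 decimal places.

0.15 per day

(1/N)·dN/dt = r(1 − N/K) = 0.2 × (1 − 566600/2.19×10^6).
= 0.2 × 0.74128 = 0.14826.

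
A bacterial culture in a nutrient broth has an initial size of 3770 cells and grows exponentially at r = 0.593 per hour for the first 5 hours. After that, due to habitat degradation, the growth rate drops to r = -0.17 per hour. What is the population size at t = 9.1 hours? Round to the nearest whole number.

36418 cells

Phase 1: N(5) = 3770·e^(0.593×5) = 3770·e^2.965 = 73118.
Phase 2 runs for 9.1 − 5 = 4.1 hours at r = -0.17.
N(9.1) = 73118·e^(-0.17×4.1) = 73118·e^-0.697 = 36418.4.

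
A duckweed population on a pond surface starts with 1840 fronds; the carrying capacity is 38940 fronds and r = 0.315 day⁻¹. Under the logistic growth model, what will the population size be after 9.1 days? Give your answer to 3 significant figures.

A = (K − N₀)/N₀ = (38940 − 1840)/1840 = 20.163.
N(t) = K/(1 + A·e^(−rt)) = 38940/(1 + 20.163×e^(−0.315×9.1)).
e^(−2.866) = 0.056898; denominator = 1 + 20.163×0.056898 = 2.1472.
N = 38940/2.1472 = 18135.

18100 fronds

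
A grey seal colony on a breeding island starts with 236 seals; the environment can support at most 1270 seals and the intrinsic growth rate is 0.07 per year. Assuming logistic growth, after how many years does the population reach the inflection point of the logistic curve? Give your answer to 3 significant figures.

Logistic growth is fastest at N = K/2 = 635.
A = (K − N₀)/N₀ = 4.3814. Set K/(1 + A·e^(−rt)) = K/2 → A·e^(−rt) = 1.
e^(−0.07t) = 1/4.3814 = 0.22824, so t = ln(4.3814)/0.07 = 1.4774/0.07 = 21.105.

21.1 years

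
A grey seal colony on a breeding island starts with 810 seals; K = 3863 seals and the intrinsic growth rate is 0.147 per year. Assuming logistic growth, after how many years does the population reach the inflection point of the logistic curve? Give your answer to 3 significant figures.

Logistic growth is fastest at N = K/2 = 1931.5.
A = (K − N₀)/N₀ = 3.7691. Set K/(1 + A·e^(−rt)) = K/2 → A·e^(−rt) = 1.
e^(−0.147t) = 1/3.7691 = 0.265313, so t = ln(3.7691)/0.147 = 1.3268/0.147 = 9.0262.

9.03 years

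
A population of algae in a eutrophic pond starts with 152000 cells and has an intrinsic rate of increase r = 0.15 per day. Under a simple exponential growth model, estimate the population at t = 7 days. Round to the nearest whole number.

N(t) = N₀·e^(rt) = 152000 × e^(0.15×7) = 152000 × e^1.05.
e^1.05 ≈ 2.8577, so N ≈ 152000 × 2.8577 = 434363.

434363 cells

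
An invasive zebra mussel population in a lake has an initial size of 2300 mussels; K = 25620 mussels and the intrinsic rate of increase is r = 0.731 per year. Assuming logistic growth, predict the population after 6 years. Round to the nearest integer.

A = (K − N₀)/N₀ = (25620 − 2300)/2300 = 10.139.
N(t) = K/(1 + A·e^(−rt)) = 25620/(1 + 10.139×e^(−0.731×6)).
e^(−4.386) = 0.01245; denominator = 1 + 10.139×0.01245 = 1.1262.
N = 25620/1.1262 = 22748.3.

22748 mussels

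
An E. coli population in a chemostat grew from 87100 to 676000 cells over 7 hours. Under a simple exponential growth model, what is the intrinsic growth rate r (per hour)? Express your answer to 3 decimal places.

0.293 per hour

From N(t) = N₀·e^(rt): e^(r·7) = 676000/87100 = 7.7612.
r·7 = ln(7.7612) = 2.0491, so r = 2.0491/7 = 0.29273.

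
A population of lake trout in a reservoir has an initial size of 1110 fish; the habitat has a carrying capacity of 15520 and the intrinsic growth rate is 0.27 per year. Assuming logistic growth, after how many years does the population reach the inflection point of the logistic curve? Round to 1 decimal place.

9.5 years

Logistic growth is fastest at N = K/2 = 7760.
A = (K − N₀)/N₀ = 12.982. Set K/(1 + A·e^(−rt)) = K/2 → A·e^(−rt) = 1.
e^(−0.27t) = 1/12.982 = 0.0770298, so t = ln(12.982)/0.27 = 2.5636/0.27 = 9.4947.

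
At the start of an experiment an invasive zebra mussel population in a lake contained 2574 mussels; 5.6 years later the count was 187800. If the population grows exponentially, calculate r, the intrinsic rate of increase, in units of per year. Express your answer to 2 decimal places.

0.77 per year

From N(t) = N₀·e^(rt): e^(r·5.6) = 187800/2574 = 72.96.
r·5.6 = ln(72.96) = 4.2899, so r = 4.2899/5.6 = 0.76606.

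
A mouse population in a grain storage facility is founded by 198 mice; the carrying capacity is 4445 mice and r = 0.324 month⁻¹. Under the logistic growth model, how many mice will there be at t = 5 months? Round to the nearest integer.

A = (K − N₀)/N₀ = (4445 − 198)/198 = 21.449.
N(t) = K/(1 + A·e^(−rt)) = 4445/(1 + 21.449×e^(−0.324×5)).
e^(−1.62) = 0.1979; denominator = 1 + 21.449×0.1979 = 5.2448.
N = 4445/5.2448 = 847.502.

848 mice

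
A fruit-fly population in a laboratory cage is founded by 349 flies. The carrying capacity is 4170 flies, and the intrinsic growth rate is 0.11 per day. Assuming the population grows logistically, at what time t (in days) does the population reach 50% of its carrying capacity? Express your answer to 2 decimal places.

21.76 days

A = (K − N₀)/N₀ = (4170 − 349)/349 = 10.948.
Solve 4170/(1 + 10.948·e^(−0.11t)) = 2085: 1 + 10.948·e^(−0.11t) = 2, so e^(−0.11t) = 0.0913373.
−0.11·t = ln(0.0913373) = -2.3932, so t = 2.3932/0.11 = 21.756.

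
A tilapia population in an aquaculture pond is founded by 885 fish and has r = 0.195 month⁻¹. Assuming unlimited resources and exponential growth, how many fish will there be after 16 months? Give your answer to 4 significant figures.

N(t) = N₀·e^(rt) = 885 × e^(0.195×16) = 885 × e^3.12.
e^3.12 ≈ 22.646, so N ≈ 885 × 22.646 = 20042.

20040 fish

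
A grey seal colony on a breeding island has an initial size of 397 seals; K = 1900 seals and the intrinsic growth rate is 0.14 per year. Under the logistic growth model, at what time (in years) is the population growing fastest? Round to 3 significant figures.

Logistic growth is fastest at N = K/2 = 950.
A = (K − N₀)/N₀ = 3.7859. Set K/(1 + A·e^(−rt)) = K/2 → A·e^(−rt) = 1.
e^(−0.14t) = 1/3.7859 = 0.264138, so t = ln(3.7859)/0.14 = 1.3313/0.14 = 9.5092.

9.51 years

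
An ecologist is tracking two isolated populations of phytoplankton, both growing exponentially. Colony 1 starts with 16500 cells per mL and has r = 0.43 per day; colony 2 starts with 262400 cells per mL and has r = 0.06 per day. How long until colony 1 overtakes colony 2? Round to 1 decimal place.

Set 16500·e^(0.43t) = 262400·e^(0.06t).
e^((0.43 − 0.06)t) = 262400/16500 → e^(0.37·t) = 15.903.
0.37·t = ln(15.903) = 2.7665, so t = 2.7665/0.37 = 7.4771.

7.5 days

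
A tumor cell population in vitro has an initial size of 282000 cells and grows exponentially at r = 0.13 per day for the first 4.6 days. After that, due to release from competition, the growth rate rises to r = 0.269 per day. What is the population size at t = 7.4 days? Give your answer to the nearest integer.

1089100 cells

Phase 1: N(4.6) = 282000·e^(0.13×4.6) = 282000·e^0.598 = 512811.
Phase 2 runs for 7.4 − 4.6 = 2.8 days at r = 0.269.
N(7.4) = 512811·e^(0.269×2.8) = 512811·e^0.7532 = 1.0891×10^6.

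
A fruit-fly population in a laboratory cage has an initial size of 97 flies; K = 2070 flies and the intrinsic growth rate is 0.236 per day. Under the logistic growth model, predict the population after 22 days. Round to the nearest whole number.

1860 flies

A = (K − N₀)/N₀ = (2070 − 97)/97 = 20.34.
N(t) = K/(1 + A·e^(−rt)) = 2070/(1 + 20.34×e^(−0.236×22)).
e^(−5.192) = 0.0055609; denominator = 1 + 20.34×0.0055609 = 1.1131.
N = 2070/1.1131 = 1859.66.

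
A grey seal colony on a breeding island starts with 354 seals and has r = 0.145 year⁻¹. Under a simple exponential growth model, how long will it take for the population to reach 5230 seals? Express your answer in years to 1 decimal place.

18.6 years

Set N₀·e^(rt) = 5230: e^(0.145·t) = 5230/354 = 14.774.
0.145·t = ln(14.774) = 2.6929, so t = 2.6929/0.145 = 18.572.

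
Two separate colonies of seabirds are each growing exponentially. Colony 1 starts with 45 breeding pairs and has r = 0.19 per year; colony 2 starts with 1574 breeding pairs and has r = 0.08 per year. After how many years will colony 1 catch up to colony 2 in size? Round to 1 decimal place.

Set 45·e^(0.19t) = 1574·e^(0.08t).
e^((0.19 − 0.08)t) = 1574/45 → e^(0.11·t) = 34.978.
0.11·t = ln(34.978) = 3.5547, so t = 3.5547/0.11 = 32.316.

32.3 years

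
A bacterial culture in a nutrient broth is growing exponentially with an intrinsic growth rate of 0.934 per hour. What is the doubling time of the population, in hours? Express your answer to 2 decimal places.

0.74 hours

Doubling time t_d = ln(2)/r = 0.6931/0.934 = 0.74213.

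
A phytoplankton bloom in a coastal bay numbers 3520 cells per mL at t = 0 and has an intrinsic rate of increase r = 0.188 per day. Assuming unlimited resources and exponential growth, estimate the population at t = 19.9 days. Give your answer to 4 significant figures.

N(t) = N₀·e^(rt) = 3520 × e^(0.188×19.9) = 3520 × e^3.741.
e^3.741 ≈ 42.149, so N ≈ 3520 × 42.149 = 148363.

148400 cells per mL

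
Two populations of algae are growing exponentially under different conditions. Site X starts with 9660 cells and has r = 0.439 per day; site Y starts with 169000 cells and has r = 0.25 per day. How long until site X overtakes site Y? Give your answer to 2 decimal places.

15.14 days

Set 9660·e^(0.439t) = 169000·e^(0.25t).
e^((0.439 − 0.25)t) = 169000/9660 → e^(0.189·t) = 17.495.
0.189·t = ln(17.495) = 2.8619, so t = 2.8619/0.189 = 15.142.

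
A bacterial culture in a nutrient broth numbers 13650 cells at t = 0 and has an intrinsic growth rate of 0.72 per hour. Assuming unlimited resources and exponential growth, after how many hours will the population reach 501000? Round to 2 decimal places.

5.00 hours

Set N₀·e^(rt) = 501000: e^(0.72·t) = 501000/13650 = 36.703.
0.72·t = ln(36.703) = 3.6029, so t = 3.6029/0.72 = 5.004.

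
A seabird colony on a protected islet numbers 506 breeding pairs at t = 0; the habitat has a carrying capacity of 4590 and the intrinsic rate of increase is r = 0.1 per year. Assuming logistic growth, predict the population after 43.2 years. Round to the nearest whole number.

A = (K − N₀)/N₀ = (4590 − 506)/506 = 8.0711.
N(t) = K/(1 + A·e^(−rt)) = 4590/(1 + 8.0711×e^(−0.1×43.2)).
e^(−4.32) = 0.0133; denominator = 1 + 8.0711×0.0133 = 1.1073.
N = 4590/1.1073 = 4145.05.

4145 breeding pairs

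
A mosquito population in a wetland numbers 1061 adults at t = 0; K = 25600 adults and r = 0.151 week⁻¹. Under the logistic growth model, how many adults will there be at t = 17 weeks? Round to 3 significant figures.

A = (K − N₀)/N₀ = (25600 − 1061)/1061 = 23.128.
N(t) = K/(1 + A·e^(−rt)) = 25600/(1 + 23.128×e^(−0.151×17)).
e^(−2.567) = 0.076765; denominator = 1 + 23.128×0.076765 = 2.7754.
N = 25600/2.7754 = 9223.74.

9220 adults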